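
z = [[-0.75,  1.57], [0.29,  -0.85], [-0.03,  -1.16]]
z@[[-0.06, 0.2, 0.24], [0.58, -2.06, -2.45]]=[[0.96, -3.38, -4.03], [-0.51, 1.81, 2.15], [-0.67, 2.38, 2.83]]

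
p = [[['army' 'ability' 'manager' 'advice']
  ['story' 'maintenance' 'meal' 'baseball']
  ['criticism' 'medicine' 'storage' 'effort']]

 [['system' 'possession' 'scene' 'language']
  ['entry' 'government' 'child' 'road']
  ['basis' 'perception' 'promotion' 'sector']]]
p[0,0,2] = 'manager'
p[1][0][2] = 'scene'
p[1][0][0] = 'system'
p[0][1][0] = 'story'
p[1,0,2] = 'scene'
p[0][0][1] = 'ability'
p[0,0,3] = 'advice'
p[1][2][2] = 'promotion'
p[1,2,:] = ['basis', 'perception', 'promotion', 'sector']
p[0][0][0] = 'army'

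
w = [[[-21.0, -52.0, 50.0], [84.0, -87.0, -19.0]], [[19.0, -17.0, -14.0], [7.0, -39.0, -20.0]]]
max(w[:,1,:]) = 84.0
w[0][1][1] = -87.0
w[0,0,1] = -52.0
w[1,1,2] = -20.0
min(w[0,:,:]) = -87.0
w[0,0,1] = -52.0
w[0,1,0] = 84.0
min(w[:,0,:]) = -52.0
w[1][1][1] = -39.0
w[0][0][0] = -21.0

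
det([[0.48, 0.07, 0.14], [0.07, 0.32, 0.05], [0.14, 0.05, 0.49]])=0.066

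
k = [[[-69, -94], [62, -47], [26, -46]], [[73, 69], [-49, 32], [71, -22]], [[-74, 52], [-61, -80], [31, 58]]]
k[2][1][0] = -61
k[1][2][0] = 71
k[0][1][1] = -47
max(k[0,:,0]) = 62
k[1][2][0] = 71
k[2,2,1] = 58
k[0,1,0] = 62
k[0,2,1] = -46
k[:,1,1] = [-47, 32, -80]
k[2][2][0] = 31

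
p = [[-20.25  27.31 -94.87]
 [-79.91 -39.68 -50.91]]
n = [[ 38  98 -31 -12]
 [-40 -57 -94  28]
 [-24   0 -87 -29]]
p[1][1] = -39.68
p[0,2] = -94.87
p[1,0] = -79.91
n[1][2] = -94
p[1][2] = -50.91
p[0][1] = 27.31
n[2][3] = -29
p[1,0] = -79.91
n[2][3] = -29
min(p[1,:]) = -79.91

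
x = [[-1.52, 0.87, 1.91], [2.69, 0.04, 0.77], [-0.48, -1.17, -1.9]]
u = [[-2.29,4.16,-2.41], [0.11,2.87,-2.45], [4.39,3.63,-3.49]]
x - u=[[0.77,-3.29,4.32], [2.58,-2.83,3.22], [-4.87,-4.8,1.59]]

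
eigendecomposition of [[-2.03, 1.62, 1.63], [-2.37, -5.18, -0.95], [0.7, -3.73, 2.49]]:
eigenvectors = [[0.66+0.00j, (0.66-0j), 0.24+0.00j], [-0.44+0.45j, -0.44-0.45j, -0.17+0.00j], [-0.37+0.17j, -0.37-0.17j, (0.96+0j)]]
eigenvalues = [(-4.03+1.55j), (-4.03-1.55j), (3.34+0j)]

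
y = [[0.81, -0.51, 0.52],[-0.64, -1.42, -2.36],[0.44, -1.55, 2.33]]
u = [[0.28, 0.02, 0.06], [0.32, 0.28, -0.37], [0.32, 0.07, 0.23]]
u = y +[[-0.53,0.53,-0.46], [0.96,1.7,1.99], [-0.12,1.62,-2.1]]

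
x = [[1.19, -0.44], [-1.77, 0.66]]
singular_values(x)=[2.28, 0.0]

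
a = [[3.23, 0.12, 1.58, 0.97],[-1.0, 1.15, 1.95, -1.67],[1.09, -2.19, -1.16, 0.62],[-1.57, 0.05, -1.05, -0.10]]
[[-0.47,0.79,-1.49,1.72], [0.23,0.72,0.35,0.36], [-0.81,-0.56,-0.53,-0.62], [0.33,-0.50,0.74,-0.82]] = a @ [[-0.12, 0.27, -0.29, 0.28], [0.39, 0.25, 0.17, 0.3], [-0.12, 0.11, -0.24, 0.35], [0.06, -0.29, -0.2, 0.23]]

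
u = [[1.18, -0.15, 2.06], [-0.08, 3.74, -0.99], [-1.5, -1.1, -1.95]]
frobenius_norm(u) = 5.28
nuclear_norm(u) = 7.57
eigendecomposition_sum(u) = [[0.61+1.09j, 0.24+0.32j, 0.98+0.99j], [-0.14-0.17j, (-0.05-0.05j), (-0.21-0.14j)], [(-0.73-0.74j), -0.27-0.21j, (-1.02-0.58j)]] + [[0.61-1.09j, (0.24-0.32j), 0.98-0.99j], [(-0.14+0.17j), -0.05+0.05j, (-0.21+0.14j)], [-0.73+0.74j, -0.27+0.21j, -1.02+0.58j]] + [[-0.03+0.00j, (-0.64+0j), (0.1+0j)], [(0.21-0j), 3.85-0.00j, (-0.58-0j)], [(-0.03+0j), (-0.56+0j), (0.08+0j)]]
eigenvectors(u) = [[-0.76+0.00j, -0.76-0.00j, 0.16+0.00j],[0.13-0.03j, (0.13+0.03j), -0.98+0.00j],[(0.61-0.17j), (0.61+0.17j), 0.14+0.00j]]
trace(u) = 2.97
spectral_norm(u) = 3.97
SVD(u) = [[-0.20, -0.64, 0.74],[0.97, -0.05, 0.22],[-0.10, 0.76, 0.64]] @ diag([3.968953416197385, 3.4825704922225524, 0.1192121921443957]) @ [[-0.04,0.95,-0.3], [-0.55,-0.27,-0.79], [-0.84,0.13,0.53]]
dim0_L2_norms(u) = [1.91, 3.9, 3.0]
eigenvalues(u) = [(-0.46+0.46j), (-0.46-0.46j), (3.9+0j)]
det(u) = 1.65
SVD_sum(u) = [[0.03, -0.77, 0.24],[-0.16, 3.69, -1.15],[0.02, -0.39, 0.12]] + [[1.22, 0.61, 1.77], [0.1, 0.05, 0.15], [-1.45, -0.72, -2.11]] + [[-0.07, 0.01, 0.05], [-0.02, 0.00, 0.01], [-0.06, 0.01, 0.04]]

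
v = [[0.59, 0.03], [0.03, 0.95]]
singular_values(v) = [0.95, 0.59]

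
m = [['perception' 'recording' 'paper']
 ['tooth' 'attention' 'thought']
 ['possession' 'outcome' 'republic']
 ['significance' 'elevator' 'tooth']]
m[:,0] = ['perception', 'tooth', 'possession', 'significance']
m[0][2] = 'paper'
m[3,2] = 'tooth'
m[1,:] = ['tooth', 'attention', 'thought']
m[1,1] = 'attention'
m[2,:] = ['possession', 'outcome', 'republic']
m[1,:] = ['tooth', 'attention', 'thought']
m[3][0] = 'significance'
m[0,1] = 'recording'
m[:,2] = ['paper', 'thought', 'republic', 'tooth']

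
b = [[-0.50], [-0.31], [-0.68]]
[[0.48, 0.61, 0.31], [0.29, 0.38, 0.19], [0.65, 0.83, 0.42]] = b @ [[-0.95,-1.22,-0.62]]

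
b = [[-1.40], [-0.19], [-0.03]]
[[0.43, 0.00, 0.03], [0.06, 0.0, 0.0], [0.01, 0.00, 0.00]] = b @ [[-0.31, 0.0, -0.02]]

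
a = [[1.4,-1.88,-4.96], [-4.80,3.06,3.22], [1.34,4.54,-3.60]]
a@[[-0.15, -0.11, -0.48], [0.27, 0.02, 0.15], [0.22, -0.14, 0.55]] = [[-1.81, 0.50, -3.68],  [2.25, 0.14, 4.53],  [0.23, 0.45, -1.94]]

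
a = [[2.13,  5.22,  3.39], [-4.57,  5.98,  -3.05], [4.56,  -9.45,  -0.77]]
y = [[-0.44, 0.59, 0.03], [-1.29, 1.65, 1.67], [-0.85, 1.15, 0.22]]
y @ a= [[-3.5,0.95,-3.31], [-2.67,-12.65,-10.69], [-6.06,0.36,-6.56]]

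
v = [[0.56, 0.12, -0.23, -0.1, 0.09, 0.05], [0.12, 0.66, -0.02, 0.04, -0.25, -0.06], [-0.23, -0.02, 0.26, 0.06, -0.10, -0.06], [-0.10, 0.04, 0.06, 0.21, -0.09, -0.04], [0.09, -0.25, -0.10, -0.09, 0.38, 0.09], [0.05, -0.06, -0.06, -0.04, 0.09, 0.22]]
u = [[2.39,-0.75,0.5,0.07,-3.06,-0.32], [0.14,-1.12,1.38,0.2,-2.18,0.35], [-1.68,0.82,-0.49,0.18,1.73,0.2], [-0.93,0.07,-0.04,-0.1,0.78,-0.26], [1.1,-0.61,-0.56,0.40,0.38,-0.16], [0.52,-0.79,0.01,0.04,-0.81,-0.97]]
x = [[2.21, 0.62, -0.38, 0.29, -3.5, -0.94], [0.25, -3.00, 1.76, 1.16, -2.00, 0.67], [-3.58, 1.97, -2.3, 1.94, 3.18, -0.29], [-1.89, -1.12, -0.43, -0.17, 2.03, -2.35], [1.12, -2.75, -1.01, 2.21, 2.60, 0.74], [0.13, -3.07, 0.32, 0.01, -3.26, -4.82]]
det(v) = 0.00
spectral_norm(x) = 8.67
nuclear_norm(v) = 2.29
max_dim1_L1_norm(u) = 7.09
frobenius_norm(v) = 1.20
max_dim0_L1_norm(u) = 8.94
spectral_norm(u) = 5.52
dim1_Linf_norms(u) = [3.06, 2.18, 1.73, 0.93, 1.1, 0.97]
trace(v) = 2.29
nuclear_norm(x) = 25.34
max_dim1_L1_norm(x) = 13.26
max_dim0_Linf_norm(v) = 0.66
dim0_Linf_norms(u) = [2.39, 1.12, 1.38, 0.4, 3.06, 0.97]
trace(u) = 0.09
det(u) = -0.09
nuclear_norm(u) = 10.06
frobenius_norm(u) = 6.10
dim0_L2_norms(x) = [4.75, 5.61, 3.14, 3.18, 6.92, 5.54]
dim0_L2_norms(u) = [3.3, 1.87, 1.65, 0.5, 4.3, 1.14]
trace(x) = -5.48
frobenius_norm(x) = 12.36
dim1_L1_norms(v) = [1.15, 1.15, 0.73, 0.54, 1.0, 0.52]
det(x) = -181.04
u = v @ x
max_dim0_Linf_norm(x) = 4.82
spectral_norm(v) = 0.84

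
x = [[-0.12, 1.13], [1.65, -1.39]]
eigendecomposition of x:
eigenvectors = [[0.79, -0.47],[0.61, 0.88]]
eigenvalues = [0.75, -2.26]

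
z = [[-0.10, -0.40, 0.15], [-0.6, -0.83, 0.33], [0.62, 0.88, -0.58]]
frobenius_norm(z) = 1.69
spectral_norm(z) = 1.67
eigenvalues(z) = [-1.49, 0.15, -0.16]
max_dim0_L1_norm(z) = 2.11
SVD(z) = [[-0.25, -0.67, 0.7], [-0.64, -0.43, -0.64], [0.73, -0.61, -0.32]] @ diag([1.6739557373250185, 0.15113416027447252, 0.14328522280675932]) @ [[0.51, 0.76, -0.4], [-0.33, 0.61, 0.72], [0.79, -0.24, 0.56]]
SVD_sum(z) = [[-0.21,  -0.31,  0.17], [-0.55,  -0.81,  0.43], [0.63,  0.92,  -0.49]] + [[0.03, -0.06, -0.07], [0.02, -0.04, -0.05], [0.03, -0.06, -0.07]] + [[0.08, -0.02, 0.06], [-0.07, 0.02, -0.05], [-0.04, 0.01, -0.03]]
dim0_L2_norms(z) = [0.87, 1.27, 0.68]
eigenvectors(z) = [[0.25, 0.86, 0.11], [0.60, -0.48, 0.36], [-0.75, 0.16, 0.93]]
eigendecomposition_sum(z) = [[-0.22, -0.34, 0.16], [-0.52, -0.81, 0.38], [0.64, 1.01, -0.47]] + [[0.12, -0.05, 0.00], [-0.07, 0.03, -0.00], [0.02, -0.01, 0.00]] + [[-0.01, -0.01, -0.01], [-0.02, -0.05, -0.04], [-0.05, -0.12, -0.11]]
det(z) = 0.04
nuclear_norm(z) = 1.97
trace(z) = -1.51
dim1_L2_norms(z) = [0.44, 1.08, 1.22]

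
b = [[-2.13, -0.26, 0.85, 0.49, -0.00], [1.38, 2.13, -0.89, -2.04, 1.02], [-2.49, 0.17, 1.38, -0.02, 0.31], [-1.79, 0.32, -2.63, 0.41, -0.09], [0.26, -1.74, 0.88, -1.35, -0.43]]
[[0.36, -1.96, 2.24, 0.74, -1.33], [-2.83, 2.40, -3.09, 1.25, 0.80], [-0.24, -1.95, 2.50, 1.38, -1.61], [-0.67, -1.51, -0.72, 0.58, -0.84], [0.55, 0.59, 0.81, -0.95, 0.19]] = b @ [[0.1, 0.79, -0.65, -0.41, 0.62],  [-0.38, 0.1, -0.39, 0.50, -0.31],  [0.25, -0.03, 0.72, 0.08, -0.15],  [0.53, -0.47, 0.29, -0.14, 0.08],  [-0.84, 0.11, -0.13, 0.53, 0.62]]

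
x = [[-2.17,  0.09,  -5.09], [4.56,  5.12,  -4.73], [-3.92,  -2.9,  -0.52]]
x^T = [[-2.17, 4.56, -3.92], [0.09, 5.12, -2.9], [-5.09, -4.73, -0.52]]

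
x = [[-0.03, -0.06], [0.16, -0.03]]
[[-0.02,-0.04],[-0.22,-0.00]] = x@ [[-1.20, 0.12], [0.9, 0.66]]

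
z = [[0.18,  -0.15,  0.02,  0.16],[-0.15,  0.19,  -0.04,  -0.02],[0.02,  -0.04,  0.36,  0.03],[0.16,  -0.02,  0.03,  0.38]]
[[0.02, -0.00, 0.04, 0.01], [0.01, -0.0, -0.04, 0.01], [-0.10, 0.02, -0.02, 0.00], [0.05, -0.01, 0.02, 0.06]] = z @ [[0.03, -0.03, 0.27, 0.03], [0.02, -0.02, -0.01, 0.11], [-0.29, 0.05, -0.07, -0.00], [0.13, -0.01, -0.06, 0.15]]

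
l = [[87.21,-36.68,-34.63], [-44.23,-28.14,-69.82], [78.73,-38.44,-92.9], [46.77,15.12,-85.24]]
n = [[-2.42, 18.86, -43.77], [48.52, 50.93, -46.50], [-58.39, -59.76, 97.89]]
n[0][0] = -2.42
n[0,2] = -43.77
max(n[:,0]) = 48.52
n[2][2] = 97.89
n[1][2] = -46.5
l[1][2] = -69.82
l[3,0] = 46.77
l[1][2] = -69.82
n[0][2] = -43.77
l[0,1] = -36.68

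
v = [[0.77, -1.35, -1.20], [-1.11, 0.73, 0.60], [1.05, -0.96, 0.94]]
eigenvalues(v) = [(-0.45+0j), (1.45+1.24j), (1.45-1.24j)]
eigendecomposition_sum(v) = [[-0.20-0.00j,(-0.27-0j),-0.05+0.00j], [-0.19-0.00j,(-0.26-0j),-0.05+0.00j], [(0.02+0j),(0.02+0j),-0j]] + [[0.48+0.27j, -0.54-0.23j, (-0.57+0.5j)], [-0.46-0.08j, (0.5+0.04j), (0.33-0.55j)], [(0.52-0.55j), (-0.49+0.64j), 0.47+0.93j]] + [[0.48-0.27j, -0.54+0.23j, -0.57-0.50j],  [(-0.46+0.08j), (0.5-0.04j), (0.33+0.55j)],  [0.52+0.55j, (-0.49-0.64j), (0.47-0.93j)]]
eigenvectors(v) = [[(-0.71+0j), -0.13-0.51j, (-0.13+0.51j)], [-0.70+0.00j, 0.24+0.37j, (0.24-0.37j)], [(0.06+0j), -0.72+0.00j, -0.72-0.00j]]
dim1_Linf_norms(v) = [1.35, 1.11, 1.05]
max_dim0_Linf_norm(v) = 1.35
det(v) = -1.65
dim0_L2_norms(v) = [1.71, 1.81, 1.64]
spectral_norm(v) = 2.53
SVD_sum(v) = [[1.16, -1.28, -0.59],[-0.90, 0.99, 0.45],[0.66, -0.73, -0.33]] + [[-0.23, 0.09, -0.65], [0.03, -0.01, 0.09], [0.45, -0.17, 1.26]] + [[-0.16, -0.16, 0.03], [-0.25, -0.25, 0.06], [-0.06, -0.06, 0.01]]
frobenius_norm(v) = 2.98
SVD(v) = [[-0.72, -0.46, 0.52],[0.56, 0.06, 0.83],[-0.41, 0.89, 0.21]] @ diag([2.5283013280863926, 1.5206850527261182, 0.4281464291710796]) @ [[-0.64, 0.7, 0.32], [0.34, -0.12, 0.93], [-0.7, -0.7, 0.16]]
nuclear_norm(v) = 4.48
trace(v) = 2.44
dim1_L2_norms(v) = [1.96, 1.46, 1.71]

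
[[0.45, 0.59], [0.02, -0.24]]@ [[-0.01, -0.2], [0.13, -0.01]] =[[0.07, -0.1], [-0.03, -0.00]]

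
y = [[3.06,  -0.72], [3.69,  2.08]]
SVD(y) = [[-0.56,-0.83], [-0.83,0.56]] @ diag([4.9500383345975685, 1.8225313402009127]) @ [[-0.96, -0.27], [-0.27, 0.96]]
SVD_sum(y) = [[2.65, 0.74], [3.96, 1.10]] + [[0.41, -1.46],[-0.27, 0.98]]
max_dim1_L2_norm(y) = 4.24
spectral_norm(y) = 4.95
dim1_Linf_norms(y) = [3.06, 3.69]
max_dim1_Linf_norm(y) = 3.69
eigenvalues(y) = [(2.57+1.55j), (2.57-1.55j)]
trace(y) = 5.14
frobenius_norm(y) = 5.27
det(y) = 9.02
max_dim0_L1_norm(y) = 6.75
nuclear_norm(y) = 6.77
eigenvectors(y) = [[0.12+0.39j, 0.12-0.39j],[(0.91+0j), (0.91-0j)]]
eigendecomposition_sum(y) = [[(1.53+0.37j), (-0.36+0.6j)], [(1.84-3.05j), (1.04+1.18j)]] + [[(1.53-0.37j), (-0.36-0.6j)], [(1.84+3.05j), (1.04-1.18j)]]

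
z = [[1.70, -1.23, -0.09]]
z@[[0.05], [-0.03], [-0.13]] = [[0.13]]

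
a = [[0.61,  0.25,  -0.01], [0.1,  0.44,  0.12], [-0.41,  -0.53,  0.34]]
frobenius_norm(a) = 1.10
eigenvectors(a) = [[-0.65+0.00j, (0.39-0.26j), 0.39+0.26j], [0.25+0.00j, (-0.17+0.4j), (-0.17-0.4j)], [0.72+0.00j, (-0.77+0j), (-0.77-0j)]]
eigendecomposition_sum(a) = [[1.55-0.00j,(1.01+0j),(0.57-0j)], [-0.61+0.00j,(-0.39+0j),-0.23+0.00j], [-1.71+0.00j,(-1.11+0j),(-0.63+0j)]] + [[-0.47+0.01j,(-0.38-0.25j),-0.29+0.10j],[(0.35-0.25j),(0.42+0j),(0.17-0.22j)],[(0.65+0.41j),(0.29+0.69j),(0.49+0.13j)]] + [[-0.47-0.01j, (-0.38+0.25j), -0.29-0.10j], [0.35+0.25j, (0.42-0j), 0.17+0.22j], [(0.65-0.41j), 0.29-0.69j, 0.49-0.13j]]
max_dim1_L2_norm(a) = 0.75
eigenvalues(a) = [(0.52+0j), (0.43+0.14j), (0.43-0.14j)]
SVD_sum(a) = [[0.42, 0.41, -0.13], [0.24, 0.24, -0.07], [-0.5, -0.49, 0.15]] + [[0.17, -0.18, -0.01], [-0.17, 0.18, 0.01], [0.06, -0.06, -0.0]] + [[0.02, 0.02, 0.12],[0.03, 0.02, 0.19],[0.03, 0.03, 0.19]]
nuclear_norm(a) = 1.66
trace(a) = 1.39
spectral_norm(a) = 1.00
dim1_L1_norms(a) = [0.87, 0.66, 1.28]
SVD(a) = [[-0.60, 0.68, 0.42], [-0.35, -0.69, 0.64], [0.72, 0.24, 0.65]] @ diag([0.9987261004034494, 0.3602421396941743, 0.30011960476030647]) @ [[-0.70, -0.69, 0.21],[0.7, -0.72, -0.03],[0.17, 0.13, 0.98]]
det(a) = 0.11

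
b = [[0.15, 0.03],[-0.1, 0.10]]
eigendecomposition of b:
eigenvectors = [[(-0.22-0.43j), -0.22+0.43j], [(0.88+0j), (0.88-0j)]]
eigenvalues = [(0.12+0.05j), (0.12-0.05j)]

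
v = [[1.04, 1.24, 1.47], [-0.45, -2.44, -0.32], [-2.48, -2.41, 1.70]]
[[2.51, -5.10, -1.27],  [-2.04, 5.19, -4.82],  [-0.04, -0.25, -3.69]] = v @ [[0.09, 0.48, -2.07], [0.68, -1.93, 2.56], [1.07, -2.18, -1.56]]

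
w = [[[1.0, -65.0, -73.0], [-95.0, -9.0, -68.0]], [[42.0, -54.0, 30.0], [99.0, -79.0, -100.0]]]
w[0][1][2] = -68.0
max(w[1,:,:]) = 99.0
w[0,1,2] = -68.0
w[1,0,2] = 30.0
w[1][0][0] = 42.0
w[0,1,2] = -68.0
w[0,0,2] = -73.0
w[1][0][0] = 42.0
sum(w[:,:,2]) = -211.0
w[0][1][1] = -9.0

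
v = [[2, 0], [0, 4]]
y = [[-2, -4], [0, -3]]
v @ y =[[-4, -8], [0, -12]]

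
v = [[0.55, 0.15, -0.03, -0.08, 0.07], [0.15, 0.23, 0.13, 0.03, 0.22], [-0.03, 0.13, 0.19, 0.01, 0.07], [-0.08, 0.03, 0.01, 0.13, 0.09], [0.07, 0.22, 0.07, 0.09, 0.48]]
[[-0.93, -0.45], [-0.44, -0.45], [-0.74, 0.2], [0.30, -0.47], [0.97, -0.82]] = v@[[-2.2, -0.19], [-1.41, -3.24], [-4.62, 3.44], [-1.0, -3.15], [3.85, -0.11]]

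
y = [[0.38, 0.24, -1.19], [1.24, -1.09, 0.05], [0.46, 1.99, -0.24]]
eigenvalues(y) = [(0.48+1.24j), (0.48-1.24j), (-1.92+0j)]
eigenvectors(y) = [[(-0-0.62j), (-0+0.62j), (0.4+0j)], [-0.25-0.29j, -0.25+0.29j, (-0.64+0j)], [-0.69+0.00j, (-0.69-0j), 0.65+0.00j]]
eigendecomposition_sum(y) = [[0.36+0.45j, (-0.24+0.37j), (-0.46+0.08j)], [(0.35+0.06j), (0.03+0.27j), (-0.18+0.23j)], [(0.5-0.4j), 0.41+0.28j, (0.09+0.52j)]] + [[0.36-0.45j, -0.24-0.37j, (-0.46-0.08j)],[0.35-0.06j, (0.03-0.27j), (-0.18-0.23j)],[0.50+0.40j, (0.41-0.28j), (0.09-0.52j)]] + [[-0.34-0.00j, 0.73+0.00j, (-0.26+0j)], [(0.54+0j), -1.16-0.00j, 0.42-0.00j], [(-0.55-0j), 1.17+0.00j, (-0.42+0j)]]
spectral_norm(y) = 2.32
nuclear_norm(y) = 4.79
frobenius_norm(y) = 2.93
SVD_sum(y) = [[-0.03, 0.43, -0.09], [0.08, -1.14, 0.23], [-0.13, 1.92, -0.38]] + [[0.80, -0.04, -0.49], [0.92, -0.05, -0.56], [0.36, -0.02, -0.22]] + [[-0.39, -0.15, -0.61], [0.24, 0.09, 0.39], [0.23, 0.09, 0.37]]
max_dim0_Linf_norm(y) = 1.99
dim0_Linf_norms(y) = [1.24, 1.99, 1.19]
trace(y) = -0.95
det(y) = -3.39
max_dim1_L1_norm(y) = 2.69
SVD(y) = [[0.19, 0.63, -0.75], [-0.50, 0.72, 0.48], [0.84, 0.29, 0.45]] @ diag([2.3223543003084024, 1.4898851486958604, 0.9810773402411175]) @ [[-0.07,  0.98,  -0.20],[0.85,  -0.05,  -0.52],[0.52,  0.2,  0.83]]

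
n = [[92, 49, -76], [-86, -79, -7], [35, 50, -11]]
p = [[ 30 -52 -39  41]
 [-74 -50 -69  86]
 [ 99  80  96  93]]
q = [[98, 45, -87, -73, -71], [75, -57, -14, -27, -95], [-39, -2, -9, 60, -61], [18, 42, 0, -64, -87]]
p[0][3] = 41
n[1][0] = -86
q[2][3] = 60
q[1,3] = -27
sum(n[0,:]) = 65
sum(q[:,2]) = -110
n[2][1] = 50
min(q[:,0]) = -39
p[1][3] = 86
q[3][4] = -87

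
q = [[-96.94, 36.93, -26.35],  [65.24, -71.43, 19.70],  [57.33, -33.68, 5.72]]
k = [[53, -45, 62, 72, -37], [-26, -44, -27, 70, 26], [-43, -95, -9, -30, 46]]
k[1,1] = -44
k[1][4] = 26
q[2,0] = 57.33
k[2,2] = -9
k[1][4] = 26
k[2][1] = -95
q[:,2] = [-26.35, 19.7, 5.72]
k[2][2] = -9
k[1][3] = 70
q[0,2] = -26.35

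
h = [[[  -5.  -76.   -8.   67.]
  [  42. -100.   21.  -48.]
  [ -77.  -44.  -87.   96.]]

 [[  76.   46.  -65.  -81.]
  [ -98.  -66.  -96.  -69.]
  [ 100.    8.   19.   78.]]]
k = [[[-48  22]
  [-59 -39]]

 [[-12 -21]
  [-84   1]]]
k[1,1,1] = 1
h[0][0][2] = -8.0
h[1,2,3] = 78.0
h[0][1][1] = -100.0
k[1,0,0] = -12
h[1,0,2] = -65.0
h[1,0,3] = -81.0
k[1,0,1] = -21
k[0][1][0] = -59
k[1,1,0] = -84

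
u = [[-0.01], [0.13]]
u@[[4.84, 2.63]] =[[-0.05, -0.03], [0.63, 0.34]]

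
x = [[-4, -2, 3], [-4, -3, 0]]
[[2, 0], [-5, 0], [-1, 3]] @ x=[[-8, -4, 6], [20, 10, -15], [-8, -7, -3]]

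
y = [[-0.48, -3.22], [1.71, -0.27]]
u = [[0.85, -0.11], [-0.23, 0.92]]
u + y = [[0.37, -3.33], [1.48, 0.65]]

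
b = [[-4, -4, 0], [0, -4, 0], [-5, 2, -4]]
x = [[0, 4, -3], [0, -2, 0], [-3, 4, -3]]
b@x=[[0, -8, 12], [0, 8, 0], [12, -40, 27]]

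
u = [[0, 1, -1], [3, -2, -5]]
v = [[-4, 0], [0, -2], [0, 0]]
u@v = [[0, -2], [-12, 4]]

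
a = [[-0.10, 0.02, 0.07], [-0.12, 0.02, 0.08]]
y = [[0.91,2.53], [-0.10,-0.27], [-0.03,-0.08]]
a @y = [[-0.10, -0.26], [-0.11, -0.32]]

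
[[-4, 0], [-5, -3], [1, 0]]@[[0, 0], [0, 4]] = [[0, 0], [0, -12], [0, 0]]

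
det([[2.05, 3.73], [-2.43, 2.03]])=13.225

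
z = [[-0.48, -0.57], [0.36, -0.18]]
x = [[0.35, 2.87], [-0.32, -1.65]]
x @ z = [[0.87, -0.72], [-0.44, 0.48]]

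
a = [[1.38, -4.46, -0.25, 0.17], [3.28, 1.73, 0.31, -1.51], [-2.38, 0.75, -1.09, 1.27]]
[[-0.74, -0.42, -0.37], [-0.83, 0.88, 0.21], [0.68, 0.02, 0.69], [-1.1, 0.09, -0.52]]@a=[[-1.52, 2.30, 0.46, 0.04], [1.24, 5.38, 0.25, -1.2], [-0.64, -2.48, -0.92, 0.96], [0.01, 4.67, 0.87, -0.98]]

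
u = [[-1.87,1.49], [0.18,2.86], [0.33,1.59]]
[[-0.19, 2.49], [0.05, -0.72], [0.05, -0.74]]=u@[[0.11, -1.46], [0.01, -0.16]]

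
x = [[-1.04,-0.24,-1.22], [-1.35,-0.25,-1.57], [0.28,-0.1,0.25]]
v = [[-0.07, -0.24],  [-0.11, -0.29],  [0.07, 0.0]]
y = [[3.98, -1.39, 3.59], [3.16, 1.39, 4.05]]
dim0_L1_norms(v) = [0.25, 0.53]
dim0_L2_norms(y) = [5.08, 1.97, 5.41]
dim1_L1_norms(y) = [8.96, 8.6]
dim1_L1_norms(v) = [0.31, 0.4, 0.07]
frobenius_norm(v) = 0.40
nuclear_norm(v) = 0.47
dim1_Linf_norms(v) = [0.24, 0.29, 0.07]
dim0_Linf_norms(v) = [0.11, 0.29]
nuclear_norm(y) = 9.46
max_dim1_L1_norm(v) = 0.4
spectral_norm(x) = 2.67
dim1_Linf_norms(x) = [1.22, 1.57, 0.28]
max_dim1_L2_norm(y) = 5.54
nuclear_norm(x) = 2.83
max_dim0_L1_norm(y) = 7.64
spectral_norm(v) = 0.40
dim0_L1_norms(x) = [2.67, 0.59, 3.04]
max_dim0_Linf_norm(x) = 1.57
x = v @ y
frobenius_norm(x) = 2.67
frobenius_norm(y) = 7.68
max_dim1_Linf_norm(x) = 1.57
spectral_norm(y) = 7.40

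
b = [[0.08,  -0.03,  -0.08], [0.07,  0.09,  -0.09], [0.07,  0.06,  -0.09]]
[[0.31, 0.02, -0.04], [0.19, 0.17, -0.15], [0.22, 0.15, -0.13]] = b @ [[2.02, -1.74, 0.01], [-0.99, 0.91, -0.84], [-1.5, -2.38, 0.87]]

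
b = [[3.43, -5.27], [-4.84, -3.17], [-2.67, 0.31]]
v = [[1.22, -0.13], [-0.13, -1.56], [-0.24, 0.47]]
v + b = [[4.65, -5.40], [-4.97, -4.73], [-2.91, 0.78]]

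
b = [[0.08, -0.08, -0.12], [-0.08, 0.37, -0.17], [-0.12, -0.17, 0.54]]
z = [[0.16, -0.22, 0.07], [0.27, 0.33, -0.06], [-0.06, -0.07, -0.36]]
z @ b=[[0.02, -0.11, 0.06], [0.00, 0.11, -0.12], [0.04, 0.04, -0.18]]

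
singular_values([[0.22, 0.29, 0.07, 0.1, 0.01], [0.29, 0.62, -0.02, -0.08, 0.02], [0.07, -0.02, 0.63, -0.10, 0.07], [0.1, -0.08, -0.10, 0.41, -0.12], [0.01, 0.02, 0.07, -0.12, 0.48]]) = [0.79, 0.71, 0.5, 0.35, 0.01]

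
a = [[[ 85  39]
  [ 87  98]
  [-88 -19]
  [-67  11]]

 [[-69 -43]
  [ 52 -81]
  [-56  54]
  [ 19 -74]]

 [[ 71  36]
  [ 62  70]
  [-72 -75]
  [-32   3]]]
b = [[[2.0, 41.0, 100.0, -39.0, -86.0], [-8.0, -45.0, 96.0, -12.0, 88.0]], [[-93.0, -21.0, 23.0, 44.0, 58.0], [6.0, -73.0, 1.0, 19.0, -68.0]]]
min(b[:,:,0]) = -93.0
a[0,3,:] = [-67, 11]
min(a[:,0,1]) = -43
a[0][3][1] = 11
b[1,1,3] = 19.0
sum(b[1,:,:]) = -104.0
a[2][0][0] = 71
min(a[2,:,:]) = -75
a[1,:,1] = [-43, -81, 54, -74]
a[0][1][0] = 87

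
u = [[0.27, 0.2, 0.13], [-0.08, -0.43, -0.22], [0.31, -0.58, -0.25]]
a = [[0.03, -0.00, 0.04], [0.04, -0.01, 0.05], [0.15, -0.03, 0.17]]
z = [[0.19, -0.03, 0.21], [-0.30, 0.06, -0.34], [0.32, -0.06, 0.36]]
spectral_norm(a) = 0.24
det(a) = 0.00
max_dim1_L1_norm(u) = 1.14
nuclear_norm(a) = 0.25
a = u @ z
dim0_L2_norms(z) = [0.48, 0.09, 0.54]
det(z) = -0.00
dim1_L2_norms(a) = [0.05, 0.06, 0.23]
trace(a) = 0.19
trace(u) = -0.41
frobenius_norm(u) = 0.93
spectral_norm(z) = 0.73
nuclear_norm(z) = 0.73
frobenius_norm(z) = 0.73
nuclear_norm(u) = 1.24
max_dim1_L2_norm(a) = 0.23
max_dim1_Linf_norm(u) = 0.58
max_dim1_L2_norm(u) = 0.7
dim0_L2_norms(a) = [0.16, 0.03, 0.18]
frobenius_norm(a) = 0.24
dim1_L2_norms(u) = [0.36, 0.49, 0.7]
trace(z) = 0.61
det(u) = 0.00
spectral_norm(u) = 0.84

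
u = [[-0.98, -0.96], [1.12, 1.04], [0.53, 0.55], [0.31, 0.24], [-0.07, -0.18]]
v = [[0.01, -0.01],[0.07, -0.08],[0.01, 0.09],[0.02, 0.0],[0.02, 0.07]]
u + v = [[-0.97, -0.97], [1.19, 0.96], [0.54, 0.64], [0.33, 0.24], [-0.05, -0.11]]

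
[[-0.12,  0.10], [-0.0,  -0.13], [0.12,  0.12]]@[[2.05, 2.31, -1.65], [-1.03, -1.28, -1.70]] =[[-0.35, -0.41, 0.03], [0.13, 0.17, 0.22], [0.12, 0.12, -0.4]]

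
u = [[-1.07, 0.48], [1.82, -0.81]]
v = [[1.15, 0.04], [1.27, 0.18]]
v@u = [[-1.16, 0.52],[-1.03, 0.46]]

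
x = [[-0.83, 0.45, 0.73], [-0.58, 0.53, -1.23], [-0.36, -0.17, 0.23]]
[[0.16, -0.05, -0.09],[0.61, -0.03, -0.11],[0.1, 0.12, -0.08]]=x@[[-0.46, -0.19, 0.20], [-0.03, -0.38, 0.10], [-0.29, -0.05, 0.04]]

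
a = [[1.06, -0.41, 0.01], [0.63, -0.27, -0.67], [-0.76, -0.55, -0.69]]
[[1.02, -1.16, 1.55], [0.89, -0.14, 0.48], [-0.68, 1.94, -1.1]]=a@[[1.08, -1.35, 1.24], [0.3, -0.69, -0.56], [-0.44, -0.78, 0.68]]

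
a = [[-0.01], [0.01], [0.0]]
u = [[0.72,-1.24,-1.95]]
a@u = [[-0.01, 0.01, 0.02], [0.01, -0.01, -0.02], [0.0, 0.00, 0.00]]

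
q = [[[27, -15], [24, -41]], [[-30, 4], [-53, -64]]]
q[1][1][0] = -53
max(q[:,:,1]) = 4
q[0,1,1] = -41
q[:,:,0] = [[27, 24], [-30, -53]]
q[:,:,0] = [[27, 24], [-30, -53]]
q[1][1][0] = -53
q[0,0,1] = -15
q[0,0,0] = 27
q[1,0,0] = -30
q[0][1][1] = -41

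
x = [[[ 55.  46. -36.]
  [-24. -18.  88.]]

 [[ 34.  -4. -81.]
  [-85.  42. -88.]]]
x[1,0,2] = -81.0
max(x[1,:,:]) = 42.0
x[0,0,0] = 55.0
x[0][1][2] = 88.0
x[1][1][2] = -88.0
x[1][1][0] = -85.0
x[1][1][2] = -88.0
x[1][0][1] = -4.0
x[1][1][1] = 42.0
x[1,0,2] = -81.0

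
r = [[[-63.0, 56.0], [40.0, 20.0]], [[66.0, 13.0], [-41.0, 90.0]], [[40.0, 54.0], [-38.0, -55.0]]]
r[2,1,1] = -55.0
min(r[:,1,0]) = -41.0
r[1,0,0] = 66.0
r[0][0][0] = -63.0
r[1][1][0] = -41.0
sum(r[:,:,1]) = 178.0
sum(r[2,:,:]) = 1.0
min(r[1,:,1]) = 13.0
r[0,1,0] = 40.0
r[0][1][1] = 20.0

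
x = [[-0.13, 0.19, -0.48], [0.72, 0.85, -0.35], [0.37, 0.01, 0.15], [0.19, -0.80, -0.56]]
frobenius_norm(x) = 1.67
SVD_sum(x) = [[0.06, 0.12, -0.01], [0.49, 0.98, -0.06], [0.07, 0.15, -0.01], [-0.27, -0.53, 0.03]] + [[0.13,-0.08,-0.23], [0.19,-0.11,-0.32], [0.02,-0.02,-0.04], [0.38,-0.23,-0.65]] + [[-0.33, 0.15, -0.24], [0.04, -0.02, 0.03], [0.27, -0.12, 0.20], [0.08, -0.03, 0.06]]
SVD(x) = [[-0.11, 0.30, -0.75], [-0.87, 0.42, 0.1], [-0.13, 0.06, 0.63], [0.47, 0.86, 0.18]] @ diag([1.27077734835814, 0.922643453610903, 0.5743291638153161]) @ [[-0.45,-0.89,0.06], [0.48,-0.29,-0.82], [0.75,-0.34,0.56]]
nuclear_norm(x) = 2.77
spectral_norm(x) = 1.27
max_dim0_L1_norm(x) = 1.85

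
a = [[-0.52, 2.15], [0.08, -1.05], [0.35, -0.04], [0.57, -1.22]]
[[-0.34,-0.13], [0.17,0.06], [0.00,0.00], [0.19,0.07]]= a @ [[-0.01, -0.0], [-0.16, -0.06]]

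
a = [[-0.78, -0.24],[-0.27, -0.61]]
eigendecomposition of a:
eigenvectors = [[-0.79, 0.56], [-0.61, -0.83]]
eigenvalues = [-0.96, -0.43]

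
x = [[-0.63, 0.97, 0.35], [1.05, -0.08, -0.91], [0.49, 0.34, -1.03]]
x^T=[[-0.63, 1.05, 0.49], [0.97, -0.08, 0.34], [0.35, -0.91, -1.03]]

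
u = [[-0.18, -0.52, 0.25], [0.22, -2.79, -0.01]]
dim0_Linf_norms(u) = [0.22, 2.79, 0.25]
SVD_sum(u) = [[0.03,  -0.51,  0.01], [0.18,  -2.79,  0.03]] + [[-0.21, -0.01, 0.24], [0.04, 0.0, -0.04]]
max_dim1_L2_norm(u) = 2.8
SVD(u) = [[-0.18, -0.98],[-0.98, 0.18]] @ diag([2.844206587959765, 0.32922467253574744]) @ [[-0.06, 1.0, -0.01], [0.66, 0.03, -0.75]]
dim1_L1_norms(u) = [0.95, 3.02]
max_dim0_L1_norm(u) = 3.31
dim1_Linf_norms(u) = [0.52, 2.79]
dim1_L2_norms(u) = [0.6, 2.8]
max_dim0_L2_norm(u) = 2.84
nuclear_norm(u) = 3.17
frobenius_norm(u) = 2.86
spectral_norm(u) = 2.84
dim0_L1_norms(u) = [0.4, 3.31, 0.26]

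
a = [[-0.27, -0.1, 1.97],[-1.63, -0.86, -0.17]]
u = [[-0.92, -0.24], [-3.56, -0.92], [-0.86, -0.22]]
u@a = [[0.64, 0.30, -1.77],[2.46, 1.15, -6.86],[0.59, 0.28, -1.66]]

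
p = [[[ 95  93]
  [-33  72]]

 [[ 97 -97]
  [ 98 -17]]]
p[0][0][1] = 93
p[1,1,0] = 98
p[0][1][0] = -33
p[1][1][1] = -17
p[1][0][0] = 97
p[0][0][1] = 93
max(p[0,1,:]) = 72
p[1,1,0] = 98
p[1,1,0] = 98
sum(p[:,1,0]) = 65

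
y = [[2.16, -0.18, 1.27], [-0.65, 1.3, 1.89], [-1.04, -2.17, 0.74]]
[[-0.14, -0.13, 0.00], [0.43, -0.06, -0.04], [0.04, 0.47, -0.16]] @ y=[[-0.22, -0.14, -0.42], [1.01, -0.07, 0.4], [-0.05, 0.95, 0.82]]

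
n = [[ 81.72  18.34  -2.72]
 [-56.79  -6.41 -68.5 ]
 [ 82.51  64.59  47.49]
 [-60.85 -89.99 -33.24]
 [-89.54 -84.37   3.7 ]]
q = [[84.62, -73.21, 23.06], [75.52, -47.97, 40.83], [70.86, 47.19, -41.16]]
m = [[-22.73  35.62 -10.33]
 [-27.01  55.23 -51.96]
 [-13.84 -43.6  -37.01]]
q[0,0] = 84.62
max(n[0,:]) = 81.72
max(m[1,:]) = 55.23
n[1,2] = -68.5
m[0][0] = -22.73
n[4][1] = -84.37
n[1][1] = -6.41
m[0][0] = -22.73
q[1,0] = 75.52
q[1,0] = 75.52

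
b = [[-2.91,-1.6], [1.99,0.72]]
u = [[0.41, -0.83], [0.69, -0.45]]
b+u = [[-2.50, -2.43], [2.68, 0.27]]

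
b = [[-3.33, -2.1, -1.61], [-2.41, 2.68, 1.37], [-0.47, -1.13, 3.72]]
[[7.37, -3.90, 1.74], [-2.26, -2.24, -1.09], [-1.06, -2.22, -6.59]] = b @[[-0.99, 1.12, 0.00], [-1.32, 0.35, 0.43], [-0.81, -0.35, -1.64]]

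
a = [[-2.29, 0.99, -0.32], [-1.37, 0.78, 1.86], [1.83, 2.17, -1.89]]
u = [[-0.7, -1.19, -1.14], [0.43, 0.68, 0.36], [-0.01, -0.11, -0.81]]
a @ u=[[2.03, 3.43, 3.23], [1.28, 1.96, 0.34], [-0.33, -0.49, 0.23]]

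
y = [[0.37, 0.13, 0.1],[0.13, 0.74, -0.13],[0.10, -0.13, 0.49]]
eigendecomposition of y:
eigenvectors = [[-0.79, 0.58, -0.2], [0.34, 0.14, -0.93], [0.51, 0.80, 0.31]]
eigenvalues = [0.25, 0.54, 0.81]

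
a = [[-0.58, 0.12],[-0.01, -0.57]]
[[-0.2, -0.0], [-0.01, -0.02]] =a @ [[0.35,0.01],[0.01,0.03]]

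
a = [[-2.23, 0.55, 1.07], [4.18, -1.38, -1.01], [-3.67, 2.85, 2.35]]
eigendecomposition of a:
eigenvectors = [[(-0.16+0.18j), -0.16-0.18j, (0.29+0j)], [0.69+0.00j, 0.69-0.00j, 0.08+0.00j], [(-0.68-0.03j), -0.68+0.03j, 0.95+0.00j]]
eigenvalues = [(-1.38+1.14j), (-1.38-1.14j), (1.49+0j)]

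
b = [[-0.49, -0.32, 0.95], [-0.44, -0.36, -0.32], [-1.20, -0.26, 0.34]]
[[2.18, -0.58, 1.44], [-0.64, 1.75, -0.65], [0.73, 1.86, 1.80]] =b @ [[0.1, -1.89, -1.6], [-0.33, -0.88, 2.43], [2.24, -1.88, 1.51]]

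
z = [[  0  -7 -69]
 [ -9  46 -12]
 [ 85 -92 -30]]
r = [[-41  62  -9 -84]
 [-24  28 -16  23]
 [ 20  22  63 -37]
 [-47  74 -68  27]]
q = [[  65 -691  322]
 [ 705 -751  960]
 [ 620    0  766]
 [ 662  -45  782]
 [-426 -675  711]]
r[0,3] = -84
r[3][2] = -68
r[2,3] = -37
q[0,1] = -691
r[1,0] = -24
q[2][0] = 620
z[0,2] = -69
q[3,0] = 662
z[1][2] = -12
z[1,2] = -12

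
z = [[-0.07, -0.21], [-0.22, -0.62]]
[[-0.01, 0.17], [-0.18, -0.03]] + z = [[-0.08, -0.04],[-0.4, -0.65]]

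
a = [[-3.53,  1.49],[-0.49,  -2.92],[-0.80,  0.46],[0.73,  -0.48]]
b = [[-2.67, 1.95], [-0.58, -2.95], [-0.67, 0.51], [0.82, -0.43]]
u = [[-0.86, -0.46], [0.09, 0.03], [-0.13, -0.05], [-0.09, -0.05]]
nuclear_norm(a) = 6.95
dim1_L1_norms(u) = [1.32, 0.12, 0.18, 0.14]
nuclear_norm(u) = 1.02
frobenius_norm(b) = 4.64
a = u + b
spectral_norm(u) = 0.99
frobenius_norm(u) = 1.00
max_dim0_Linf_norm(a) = 3.53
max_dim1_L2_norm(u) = 0.98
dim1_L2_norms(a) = [3.83, 2.96, 0.92, 0.87]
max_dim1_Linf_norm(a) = 3.53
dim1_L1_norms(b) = [4.62, 3.53, 1.18, 1.25]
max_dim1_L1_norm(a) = 5.02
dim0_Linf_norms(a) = [3.53, 2.92]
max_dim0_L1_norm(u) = 1.17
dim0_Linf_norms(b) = [2.67, 2.95]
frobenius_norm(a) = 5.01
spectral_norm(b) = 3.94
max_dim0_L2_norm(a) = 3.72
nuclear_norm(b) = 6.39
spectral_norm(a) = 4.16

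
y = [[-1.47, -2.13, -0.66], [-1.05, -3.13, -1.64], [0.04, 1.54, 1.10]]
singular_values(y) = [4.82, 1.01, 0.0]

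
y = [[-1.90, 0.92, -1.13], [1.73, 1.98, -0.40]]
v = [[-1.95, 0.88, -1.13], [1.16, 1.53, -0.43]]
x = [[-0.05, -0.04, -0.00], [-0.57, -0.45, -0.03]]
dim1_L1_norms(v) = [3.96, 3.12]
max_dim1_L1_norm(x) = 1.05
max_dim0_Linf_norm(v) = 1.95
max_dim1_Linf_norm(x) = 0.57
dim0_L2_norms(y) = [2.57, 2.18, 1.2]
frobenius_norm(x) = 0.73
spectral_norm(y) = 2.76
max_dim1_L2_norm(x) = 0.73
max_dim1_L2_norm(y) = 2.66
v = y + x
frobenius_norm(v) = 3.12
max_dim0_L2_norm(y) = 2.57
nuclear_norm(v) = 4.38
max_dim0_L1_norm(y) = 3.63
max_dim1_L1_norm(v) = 3.96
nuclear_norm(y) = 5.04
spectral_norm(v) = 2.44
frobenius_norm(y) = 3.58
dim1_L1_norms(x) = [0.09, 1.05]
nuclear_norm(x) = 0.73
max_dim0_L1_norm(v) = 3.11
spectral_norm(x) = 0.73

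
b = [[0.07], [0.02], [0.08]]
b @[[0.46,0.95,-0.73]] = [[0.03, 0.07, -0.05], [0.01, 0.02, -0.01], [0.04, 0.08, -0.06]]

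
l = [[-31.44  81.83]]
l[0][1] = 81.83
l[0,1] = 81.83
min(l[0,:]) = -31.44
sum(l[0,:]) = 50.39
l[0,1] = 81.83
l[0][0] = -31.44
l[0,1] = 81.83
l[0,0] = -31.44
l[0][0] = -31.44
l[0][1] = 81.83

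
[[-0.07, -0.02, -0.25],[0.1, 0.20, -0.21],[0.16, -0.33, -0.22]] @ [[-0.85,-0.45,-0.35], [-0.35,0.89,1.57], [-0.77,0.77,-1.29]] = [[0.26, -0.18, 0.32], [0.01, -0.03, 0.55], [0.15, -0.54, -0.29]]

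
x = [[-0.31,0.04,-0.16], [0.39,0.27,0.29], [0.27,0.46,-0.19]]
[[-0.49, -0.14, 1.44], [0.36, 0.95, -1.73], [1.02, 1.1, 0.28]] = x @[[2.63, 0.49, -2.94], [-0.20, 2.30, 1.08], [-2.1, 0.48, -3.02]]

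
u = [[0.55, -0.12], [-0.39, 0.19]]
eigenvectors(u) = [[0.76, 0.25], [-0.65, 0.97]]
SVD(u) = [[-0.79,0.61], [0.61,0.79]] @ diag([0.7059888925664318, 0.08172933116588743]) @ [[-0.95, 0.3], [0.3, 0.95]]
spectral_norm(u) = 0.71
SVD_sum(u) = [[0.54,-0.17], [-0.41,0.13]] + [[0.01, 0.05], [0.02, 0.06]]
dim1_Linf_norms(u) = [0.55, 0.39]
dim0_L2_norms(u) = [0.67, 0.22]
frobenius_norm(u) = 0.71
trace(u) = 0.74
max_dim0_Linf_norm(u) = 0.55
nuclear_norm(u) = 0.79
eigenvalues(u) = [0.65, 0.09]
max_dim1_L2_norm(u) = 0.56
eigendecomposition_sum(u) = [[0.53,-0.14], [-0.45,0.12]] + [[0.02,0.02], [0.06,0.07]]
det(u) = 0.06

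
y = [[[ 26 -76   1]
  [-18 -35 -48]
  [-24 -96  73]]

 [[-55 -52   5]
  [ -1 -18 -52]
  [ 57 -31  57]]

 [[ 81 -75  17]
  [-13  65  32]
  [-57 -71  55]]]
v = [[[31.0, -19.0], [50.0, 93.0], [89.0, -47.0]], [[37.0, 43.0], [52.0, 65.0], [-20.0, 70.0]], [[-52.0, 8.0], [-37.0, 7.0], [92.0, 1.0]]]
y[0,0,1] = -76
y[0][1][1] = -35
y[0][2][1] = -96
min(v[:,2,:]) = -47.0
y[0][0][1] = -76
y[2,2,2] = 55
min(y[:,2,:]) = -96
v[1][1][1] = 65.0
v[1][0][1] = 43.0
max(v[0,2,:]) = 89.0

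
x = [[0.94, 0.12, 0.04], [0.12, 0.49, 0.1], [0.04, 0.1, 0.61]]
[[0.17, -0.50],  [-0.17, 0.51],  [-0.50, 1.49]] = x@[[0.25, -0.73], [-0.25, 0.74], [-0.80, 2.37]]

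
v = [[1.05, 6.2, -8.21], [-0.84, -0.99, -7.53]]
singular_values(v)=[11.94, 4.77]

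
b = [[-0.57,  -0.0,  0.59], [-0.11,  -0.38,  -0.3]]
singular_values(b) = [0.84, 0.47]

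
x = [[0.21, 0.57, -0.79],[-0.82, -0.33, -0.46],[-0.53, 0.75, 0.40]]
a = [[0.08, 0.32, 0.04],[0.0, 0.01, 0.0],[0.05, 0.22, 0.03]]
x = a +[[0.13, 0.25, -0.83],[-0.82, -0.34, -0.46],[-0.58, 0.53, 0.37]]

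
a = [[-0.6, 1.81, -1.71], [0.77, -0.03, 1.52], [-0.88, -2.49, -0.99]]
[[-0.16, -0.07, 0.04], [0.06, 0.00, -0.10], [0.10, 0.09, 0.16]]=a @ [[0.03, 0.02, 0.01], [-0.06, -0.04, -0.04], [0.02, -0.01, -0.07]]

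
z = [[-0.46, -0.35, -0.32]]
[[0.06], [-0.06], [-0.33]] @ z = [[-0.03, -0.02, -0.02], [0.03, 0.02, 0.02], [0.15, 0.12, 0.11]]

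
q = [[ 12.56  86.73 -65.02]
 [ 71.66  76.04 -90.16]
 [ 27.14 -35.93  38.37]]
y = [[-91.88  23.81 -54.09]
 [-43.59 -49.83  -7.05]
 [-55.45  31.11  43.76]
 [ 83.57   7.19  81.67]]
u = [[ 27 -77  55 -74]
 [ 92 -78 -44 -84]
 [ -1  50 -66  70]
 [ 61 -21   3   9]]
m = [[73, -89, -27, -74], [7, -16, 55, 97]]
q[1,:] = [71.66, 76.04, -90.16]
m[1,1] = -16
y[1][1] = -49.83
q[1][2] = -90.16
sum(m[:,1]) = -105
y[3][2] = 81.67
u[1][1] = -78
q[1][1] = 76.04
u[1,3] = -84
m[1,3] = 97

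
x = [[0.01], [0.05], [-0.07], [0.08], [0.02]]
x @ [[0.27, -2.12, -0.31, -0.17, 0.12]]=[[0.0, -0.02, -0.0, -0.00, 0.00], [0.01, -0.11, -0.02, -0.01, 0.01], [-0.02, 0.15, 0.02, 0.01, -0.01], [0.02, -0.17, -0.02, -0.01, 0.01], [0.01, -0.04, -0.01, -0.00, 0.00]]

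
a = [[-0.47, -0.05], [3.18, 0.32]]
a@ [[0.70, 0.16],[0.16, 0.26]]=[[-0.34, -0.09], [2.28, 0.59]]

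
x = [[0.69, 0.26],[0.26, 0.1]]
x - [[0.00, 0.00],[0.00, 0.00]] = [[0.69, 0.26], [0.26, 0.10]]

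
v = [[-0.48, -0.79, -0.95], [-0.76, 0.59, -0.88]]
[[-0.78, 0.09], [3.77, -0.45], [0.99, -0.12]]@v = [[0.31, 0.67, 0.66],[-1.47, -3.24, -3.19],[-0.38, -0.85, -0.83]]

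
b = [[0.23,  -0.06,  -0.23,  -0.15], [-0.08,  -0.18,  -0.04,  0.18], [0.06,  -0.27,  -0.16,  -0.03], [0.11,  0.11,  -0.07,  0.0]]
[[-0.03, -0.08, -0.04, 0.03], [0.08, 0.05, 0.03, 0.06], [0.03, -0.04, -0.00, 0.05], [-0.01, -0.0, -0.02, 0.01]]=b @ [[-0.05,-0.18,-0.08,0.11], [-0.11,0.12,-0.05,-0.11], [-0.08,-0.06,0.05,-0.14], [0.29,0.3,0.10,0.23]]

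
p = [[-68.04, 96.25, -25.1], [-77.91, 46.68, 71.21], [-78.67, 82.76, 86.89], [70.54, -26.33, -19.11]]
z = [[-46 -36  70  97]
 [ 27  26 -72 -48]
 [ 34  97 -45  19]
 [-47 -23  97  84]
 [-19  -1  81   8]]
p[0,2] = -25.1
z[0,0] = -46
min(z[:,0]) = -47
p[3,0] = 70.54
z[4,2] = 81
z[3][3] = 84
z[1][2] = -72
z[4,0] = -19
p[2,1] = 82.76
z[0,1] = -36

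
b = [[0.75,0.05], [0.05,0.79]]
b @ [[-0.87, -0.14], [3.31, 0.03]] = [[-0.49, -0.1], [2.57, 0.02]]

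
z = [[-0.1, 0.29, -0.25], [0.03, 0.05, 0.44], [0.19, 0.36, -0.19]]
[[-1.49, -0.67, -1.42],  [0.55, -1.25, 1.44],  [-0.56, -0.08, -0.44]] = z@[[3.59, 3.42, 2.99], [-2.77, -3.45, -1.11], [1.31, -2.69, 3.19]]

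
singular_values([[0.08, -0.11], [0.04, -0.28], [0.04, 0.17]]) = [0.35, 0.09]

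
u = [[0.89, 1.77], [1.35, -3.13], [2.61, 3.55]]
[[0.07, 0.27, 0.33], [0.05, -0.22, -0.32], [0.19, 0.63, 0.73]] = u @ [[0.06, 0.09, 0.09], [0.01, 0.11, 0.14]]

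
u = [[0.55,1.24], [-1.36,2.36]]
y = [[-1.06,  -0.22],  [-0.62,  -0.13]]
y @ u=[[-0.28, -1.83], [-0.16, -1.08]]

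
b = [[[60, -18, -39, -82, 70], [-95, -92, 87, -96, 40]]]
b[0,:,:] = [[60, -18, -39, -82, 70], [-95, -92, 87, -96, 40]]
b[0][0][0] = 60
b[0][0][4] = 70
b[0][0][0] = 60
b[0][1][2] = 87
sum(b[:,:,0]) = -35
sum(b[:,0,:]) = -9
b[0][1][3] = -96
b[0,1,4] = 40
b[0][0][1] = -18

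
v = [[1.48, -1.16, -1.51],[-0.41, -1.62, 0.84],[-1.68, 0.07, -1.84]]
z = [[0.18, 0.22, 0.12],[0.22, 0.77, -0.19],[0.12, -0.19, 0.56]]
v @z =[[-0.17, -0.28, -0.45], [-0.33, -1.50, 0.73], [-0.51, 0.03, -1.25]]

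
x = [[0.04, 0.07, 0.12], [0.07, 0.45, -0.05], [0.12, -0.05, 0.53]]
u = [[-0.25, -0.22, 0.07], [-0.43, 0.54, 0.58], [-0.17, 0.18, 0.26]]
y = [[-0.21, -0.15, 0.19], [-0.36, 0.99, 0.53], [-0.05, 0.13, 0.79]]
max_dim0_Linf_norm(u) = 0.58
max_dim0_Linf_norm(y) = 0.99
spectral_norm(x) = 0.57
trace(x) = 1.02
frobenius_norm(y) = 1.46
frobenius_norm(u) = 1.03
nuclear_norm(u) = 1.34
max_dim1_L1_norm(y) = 1.88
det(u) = -0.01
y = x + u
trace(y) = 1.57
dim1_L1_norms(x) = [0.23, 0.57, 0.7]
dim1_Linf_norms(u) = [0.25, 0.58, 0.26]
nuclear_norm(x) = 1.02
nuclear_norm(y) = 2.16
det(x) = -0.00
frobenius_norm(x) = 0.73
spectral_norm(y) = 1.30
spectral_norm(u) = 0.97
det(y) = -0.19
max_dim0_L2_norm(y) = 1.01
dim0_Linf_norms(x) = [0.12, 0.45, 0.53]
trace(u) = 0.55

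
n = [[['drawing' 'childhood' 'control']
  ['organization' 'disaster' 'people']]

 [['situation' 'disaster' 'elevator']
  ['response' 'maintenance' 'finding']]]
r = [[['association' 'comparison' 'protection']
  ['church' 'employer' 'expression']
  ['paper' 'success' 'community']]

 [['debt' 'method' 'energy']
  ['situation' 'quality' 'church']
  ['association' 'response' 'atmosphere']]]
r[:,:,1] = [['comparison', 'employer', 'success'], ['method', 'quality', 'response']]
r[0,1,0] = 'church'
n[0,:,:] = [['drawing', 'childhood', 'control'], ['organization', 'disaster', 'people']]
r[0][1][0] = 'church'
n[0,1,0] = 'organization'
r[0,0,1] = 'comparison'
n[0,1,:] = ['organization', 'disaster', 'people']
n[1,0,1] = 'disaster'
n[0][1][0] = 'organization'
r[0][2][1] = 'success'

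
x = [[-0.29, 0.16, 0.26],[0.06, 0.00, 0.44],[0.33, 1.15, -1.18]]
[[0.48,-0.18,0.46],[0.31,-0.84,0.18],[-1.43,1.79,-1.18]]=x@[[-0.97,-0.97,-1.15], [-0.11,0.02,-0.11], [0.83,-1.77,0.57]]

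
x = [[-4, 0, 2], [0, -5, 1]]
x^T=[[-4, 0], [0, -5], [2, 1]]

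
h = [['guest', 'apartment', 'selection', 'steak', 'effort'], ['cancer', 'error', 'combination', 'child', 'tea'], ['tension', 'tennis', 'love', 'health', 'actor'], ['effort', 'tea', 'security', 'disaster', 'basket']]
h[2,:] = ['tension', 'tennis', 'love', 'health', 'actor']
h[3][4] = 'basket'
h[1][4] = 'tea'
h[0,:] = ['guest', 'apartment', 'selection', 'steak', 'effort']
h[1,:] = ['cancer', 'error', 'combination', 'child', 'tea']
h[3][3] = 'disaster'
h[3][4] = 'basket'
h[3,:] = ['effort', 'tea', 'security', 'disaster', 'basket']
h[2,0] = 'tension'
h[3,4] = 'basket'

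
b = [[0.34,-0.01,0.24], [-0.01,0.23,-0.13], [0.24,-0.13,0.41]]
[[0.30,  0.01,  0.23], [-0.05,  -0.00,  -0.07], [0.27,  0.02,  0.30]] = b @[[0.72, -0.04, 0.22], [-0.04, 0.04, 0.08], [0.22, 0.08, 0.64]]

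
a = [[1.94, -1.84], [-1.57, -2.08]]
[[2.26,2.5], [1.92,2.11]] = a @ [[0.17, 0.19], [-1.05, -1.16]]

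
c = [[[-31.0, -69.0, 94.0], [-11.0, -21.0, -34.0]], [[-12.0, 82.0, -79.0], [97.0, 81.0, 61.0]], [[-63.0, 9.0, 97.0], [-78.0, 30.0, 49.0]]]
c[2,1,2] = 49.0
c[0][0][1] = -69.0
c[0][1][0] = -11.0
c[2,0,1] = 9.0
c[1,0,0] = -12.0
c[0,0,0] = -31.0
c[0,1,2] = -34.0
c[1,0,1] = 82.0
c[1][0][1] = 82.0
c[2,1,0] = -78.0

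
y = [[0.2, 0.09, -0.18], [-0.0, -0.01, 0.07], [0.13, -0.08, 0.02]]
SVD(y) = [[-0.96,0.18,-0.21], [0.15,-0.27,-0.95], [-0.23,-0.94,0.24]] @ diag([0.2937064721558456, 0.14641520944926908, 0.038718143753209276]) @ [[-0.76, -0.24, 0.61], [-0.59, 0.65, -0.48], [-0.28, -0.73, -0.63]]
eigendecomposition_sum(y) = [[0.07-0.01j,-0.00-0.09j,-0.06+0.08j], [(-0.02-0.03j),-0.04+0.02j,0.06+0.01j], [0.04-0.08j,-0.09-0.06j,0.04+0.11j]] + [[0.07+0.01j, -0.00+0.09j, -0.06-0.08j],  [-0.02+0.03j, -0.04-0.02j, 0.06-0.01j],  [(0.04+0.08j), -0.09+0.06j, (0.04-0.11j)]] + [[(0.06+0j), 0.10-0.00j, -0.05+0.00j],  [(0.05+0j), (0.08-0j), (-0.04+0j)],  [(0.06+0j), 0.10-0.00j, (-0.05+0j)]]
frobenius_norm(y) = 0.33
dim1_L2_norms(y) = [0.28, 0.07, 0.15]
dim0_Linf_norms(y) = [0.2, 0.09, 0.18]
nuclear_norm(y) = 0.48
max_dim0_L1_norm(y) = 0.33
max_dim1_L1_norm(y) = 0.47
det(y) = 0.00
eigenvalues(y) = [(0.06+0.13j), (0.06-0.13j), (0.08+0j)]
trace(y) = 0.21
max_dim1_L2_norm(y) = 0.28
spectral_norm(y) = 0.29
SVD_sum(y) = [[0.21,  0.07,  -0.17], [-0.03,  -0.01,  0.03], [0.05,  0.02,  -0.04]] + [[-0.02, 0.02, -0.01], [0.02, -0.03, 0.02], [0.08, -0.09, 0.07]] + [[0.0, 0.01, 0.01], [0.01, 0.03, 0.02], [-0.0, -0.01, -0.01]]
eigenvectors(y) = [[0.34+0.52j, (0.34-0.52j), (0.6+0j)], [(0.17-0.29j), 0.17+0.29j, (0.48+0j)], [0.71+0.00j, (0.71-0j), 0.64+0.00j]]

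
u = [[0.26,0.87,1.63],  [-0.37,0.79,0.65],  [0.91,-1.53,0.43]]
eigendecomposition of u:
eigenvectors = [[-0.82+0.00j, -0.76+0.00j, (-0.76-0j)], [(-0.09+0j), -0.45-0.23j, -0.45+0.23j], [(-0.57+0j), (0.36-0.21j), 0.36+0.21j]]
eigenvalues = [(1.49+0j), (-0+0.71j), (-0-0.71j)]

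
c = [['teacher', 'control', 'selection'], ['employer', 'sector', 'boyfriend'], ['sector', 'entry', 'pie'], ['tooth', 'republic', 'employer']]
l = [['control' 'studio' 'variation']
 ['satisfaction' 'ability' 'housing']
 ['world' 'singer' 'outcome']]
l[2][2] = 'outcome'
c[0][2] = 'selection'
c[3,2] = 'employer'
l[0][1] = 'studio'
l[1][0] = 'satisfaction'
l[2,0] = 'world'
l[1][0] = 'satisfaction'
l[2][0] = 'world'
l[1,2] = 'housing'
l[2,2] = 'outcome'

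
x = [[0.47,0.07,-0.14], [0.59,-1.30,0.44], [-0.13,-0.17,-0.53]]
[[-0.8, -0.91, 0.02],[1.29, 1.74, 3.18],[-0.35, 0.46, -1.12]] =x@[[-1.15, -1.58, 0.91], [-1.08, -2.0, -1.26], [1.28, 0.17, 2.29]]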